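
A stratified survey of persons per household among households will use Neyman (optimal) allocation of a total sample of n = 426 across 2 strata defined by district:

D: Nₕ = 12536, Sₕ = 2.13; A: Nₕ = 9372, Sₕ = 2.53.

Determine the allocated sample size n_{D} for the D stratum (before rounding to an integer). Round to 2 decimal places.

225.64

Neyman allocation: nₕ = n·NₕSₕ / Σⱼ NⱼSⱼ.
Σ NⱼSⱼ = 12536·2.13 + 9372·2.53 = 50412.84.
n_{D} = 426·12536·2.13 / 50412.84 = 225.64.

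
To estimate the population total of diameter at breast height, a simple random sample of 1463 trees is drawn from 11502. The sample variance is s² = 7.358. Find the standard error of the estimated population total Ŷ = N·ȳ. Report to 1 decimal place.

Var(Ŷ) = N²·Var(ȳ) = N²·(1 − n/N)·s²/n.
f = 1463/11502 = 0.12719527; Var(ȳ) = 0.87280473·7.358/1463 = 0.0043896768.
Var(Ŷ) = 11502² · 0.0043896768 = 580736.7.
SE(Ŷ) = √(580736.7) = 762.1.

762.1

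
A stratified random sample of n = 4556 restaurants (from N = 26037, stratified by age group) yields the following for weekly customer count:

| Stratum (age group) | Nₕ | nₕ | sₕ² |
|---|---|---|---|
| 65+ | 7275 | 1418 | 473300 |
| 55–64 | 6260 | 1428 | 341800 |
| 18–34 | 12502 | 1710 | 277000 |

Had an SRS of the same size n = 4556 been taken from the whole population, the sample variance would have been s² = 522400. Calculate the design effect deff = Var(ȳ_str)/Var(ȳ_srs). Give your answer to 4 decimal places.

Var(ȳ_str) = Σ Wₕ²(1−fₕ)sₕ²/nₕ with Wₕ = Nₕ/26037:
  65+: (7275/26037)²·(1−1418/7275)·473300/1418 = 20.979088
  55–64: (6260/26037)²·(1−1428/6260)·341800/1428 = 10.679803
  18–34: (12502/26037)²·(1−1710/12502)·277000/1710 = 32.239122
  → Var(ȳ_str) = 63.898013.
Var(ȳ_srs) = (1 − 4556/26037)·522400/4556 = 94.598229.
deff = 63.898013 / 94.598229 = 0.6755.

0.6755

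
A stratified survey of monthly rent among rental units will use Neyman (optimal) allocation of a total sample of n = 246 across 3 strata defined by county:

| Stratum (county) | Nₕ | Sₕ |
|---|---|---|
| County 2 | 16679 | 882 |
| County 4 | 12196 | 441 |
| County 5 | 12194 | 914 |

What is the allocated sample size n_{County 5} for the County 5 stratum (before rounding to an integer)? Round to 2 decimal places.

Neyman allocation: nₕ = n·NₕSₕ / Σⱼ NⱼSⱼ.
Σ NⱼSⱼ = 16679·882 + 12196·441 + 12194·914 = 3.123463 × 10^7.
n_{County 5} = 246·12194·914 / (3.123463 × 10^7) = 87.78.

87.78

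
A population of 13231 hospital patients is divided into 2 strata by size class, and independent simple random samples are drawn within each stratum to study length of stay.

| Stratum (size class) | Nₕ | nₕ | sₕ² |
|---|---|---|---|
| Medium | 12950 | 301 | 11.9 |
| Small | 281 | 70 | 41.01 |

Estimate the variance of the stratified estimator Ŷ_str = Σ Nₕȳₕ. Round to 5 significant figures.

6.5107 × 10^6

Var(Ŷ_str) = Σₕ Nₕ²(1 − fₕ)sₕ²/nₕ.
Medium: 12950²·(1 − 301/12950)·11.9/301 = 6.4759938 × 10^6.
Small: 281²·(1 − 70/281)·41.01/70 = 34736.056.
Sum = 6.5107299 × 10^6.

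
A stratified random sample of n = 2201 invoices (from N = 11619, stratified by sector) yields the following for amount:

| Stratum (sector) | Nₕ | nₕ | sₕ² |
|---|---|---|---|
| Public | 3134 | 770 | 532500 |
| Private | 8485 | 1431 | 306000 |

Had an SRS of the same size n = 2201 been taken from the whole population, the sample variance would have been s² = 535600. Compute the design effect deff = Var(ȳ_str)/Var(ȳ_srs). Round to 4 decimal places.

0.6731

Var(ȳ_str) = Σ Wₕ²(1−fₕ)sₕ²/nₕ with Wₕ = Nₕ/11619:
  Public: (3134/11619)²·(1−770/3134)·532500/770 = 37.952278
  Private: (8485/11619)²·(1−1431/8485)·306000/1431 = 94.805076
  → Var(ȳ_str) = 132.75735.
Var(ȳ_srs) = (1 − 2201/11619)·535600/2201 = 197.24702.
deff = 132.75735 / 197.24702 = 0.6731.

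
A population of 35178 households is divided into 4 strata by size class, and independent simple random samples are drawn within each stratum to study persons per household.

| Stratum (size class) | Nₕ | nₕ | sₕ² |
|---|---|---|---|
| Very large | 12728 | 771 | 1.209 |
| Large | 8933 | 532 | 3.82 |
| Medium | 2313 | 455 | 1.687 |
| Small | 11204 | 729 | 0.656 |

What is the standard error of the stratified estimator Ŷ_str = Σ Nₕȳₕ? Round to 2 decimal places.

Var(Ŷ_str) = Σₕ Nₕ²(1 − fₕ)sₕ²/nₕ.
Very large: 12728²·(1 − 771/12728)·1.209/771 = 238646.09.
Large: 8933²·(1 − 532/8933)·3.82/532 = 538865.09.
Medium: 2313²·(1 − 455/2313)·1.687/455 = 15934.008.
Small: 11204²·(1 − 729/11204)·0.656/729 = 105609.61.
Sum = 899054.8.
SE = √(899054.8) = 948.19.

948.19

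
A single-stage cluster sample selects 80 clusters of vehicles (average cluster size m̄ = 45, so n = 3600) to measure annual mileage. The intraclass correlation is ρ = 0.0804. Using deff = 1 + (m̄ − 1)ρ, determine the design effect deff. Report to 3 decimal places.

deff = 1 + (45 − 1)·0.0804 = 1 + 3.5376 = 4.5376.

4.538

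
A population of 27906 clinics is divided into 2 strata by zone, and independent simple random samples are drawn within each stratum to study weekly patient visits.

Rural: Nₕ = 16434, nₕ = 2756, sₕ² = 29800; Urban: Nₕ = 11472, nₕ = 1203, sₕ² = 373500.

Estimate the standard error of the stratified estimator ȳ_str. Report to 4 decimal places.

7.0773

Var(ȳ_str) = Σₕ Wₕ²(1 − fₕ)sₕ²/nₕ with Wₕ = Nₕ/N, N = 27906.
Rural: Wₕ = 0.58890561; term = 0.58890561²·(1 − 0.16770111)·29800/2756 = 3.1211005.
Urban: Wₕ = 0.41109439; term = 0.41109439²·(1 − 0.10486402)·373500/1203 = 46.967462.
Sum = 50.088563.
SE = √(50.088563) = 7.0773.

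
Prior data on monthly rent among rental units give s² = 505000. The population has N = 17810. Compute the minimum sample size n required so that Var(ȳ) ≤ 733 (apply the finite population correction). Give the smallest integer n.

664

Without fpc, n₀ = s²/D = 505000/733 = 688.9495.
With fpc, (1 − n/N)·s²/n ≤ D requires n ≥ n₀/(1 + n₀/N) = 688.9495/(1 + 688.9495/17810) = 663.2912.
Rounding up, n = 664.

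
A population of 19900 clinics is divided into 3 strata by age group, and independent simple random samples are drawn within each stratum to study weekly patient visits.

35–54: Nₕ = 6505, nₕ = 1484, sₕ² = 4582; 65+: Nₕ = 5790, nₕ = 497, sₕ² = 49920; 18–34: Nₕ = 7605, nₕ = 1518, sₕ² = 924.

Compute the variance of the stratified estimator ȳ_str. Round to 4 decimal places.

8.0989

Var(ȳ_str) = Σₕ Wₕ²(1 − fₕ)sₕ²/nₕ with Wₕ = Nₕ/N, N = 19900.
35–54: Wₕ = 0.32688442; term = 0.32688442²·(1 − 0.22813221)·4582/1484 = 0.2546552.
65+: Wₕ = 0.29095477; term = 0.29095477²·(1 − 0.08583765)·49920/497 = 7.7730685.
18–34: Wₕ = 0.38216080; term = 0.38216080²·(1 − 0.19960552)·924/1518 = 0.071153549.
Sum = 8.0988772.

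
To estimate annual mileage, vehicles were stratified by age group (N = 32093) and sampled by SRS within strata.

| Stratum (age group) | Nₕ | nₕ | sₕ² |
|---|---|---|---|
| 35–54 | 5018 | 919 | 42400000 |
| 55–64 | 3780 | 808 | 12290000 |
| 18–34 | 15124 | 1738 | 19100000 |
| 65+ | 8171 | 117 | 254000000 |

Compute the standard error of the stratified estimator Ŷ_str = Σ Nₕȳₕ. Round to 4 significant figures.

Var(Ŷ_str) = Σₕ Nₕ²(1 − fₕ)sₕ²/nₕ.
35–54: 5018²·(1 − 919/5018)·42400000/919 = 9.4898407 × 10^11.
55–64: 3780²·(1 − 808/3780)·12290000/808 = 1.7087602 × 10^11.
18–34: 15124²·(1 − 1738/15124)·19100000/1738 = 2.2248518 × 10^12.
65+: 8171²·(1 − 117/8171)·254000000/117 = 1.4286791 × 10^14.
Sum = 1.4621262 × 10^14.
SE = √(1.4621262 × 10^14) = 1.209 × 10^7.

1.209 × 10^7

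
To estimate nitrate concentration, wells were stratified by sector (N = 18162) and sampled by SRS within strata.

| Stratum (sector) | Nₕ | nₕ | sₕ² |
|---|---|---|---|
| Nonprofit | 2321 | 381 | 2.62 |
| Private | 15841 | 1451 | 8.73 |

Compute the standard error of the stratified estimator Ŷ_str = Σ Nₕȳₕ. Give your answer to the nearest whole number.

1184

Var(Ŷ_str) = Σₕ Nₕ²(1 − fₕ)sₕ²/nₕ.
Nonprofit: 2321²·(1 − 381/2321)·2.62/381 = 30963.724.
Private: 15841²·(1 − 1451/15841)·8.73/1451 = 1.3714823 × 10^6.
Sum = 1.402446 × 10^6.
SE = √(1.402446 × 10^6) = 1184.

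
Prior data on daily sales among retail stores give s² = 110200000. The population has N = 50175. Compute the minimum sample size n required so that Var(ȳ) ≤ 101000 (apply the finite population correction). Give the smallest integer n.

1068

Without fpc, n₀ = s²/D = 110200000/101000 = 1091.0891.
With fpc, (1 − n/N)·s²/n ≤ D requires n ≥ n₀/(1 + n₀/N) = 1091.0891/(1 + 1091.0891/50175) = 1067.8676.
Rounding up, n = 1068.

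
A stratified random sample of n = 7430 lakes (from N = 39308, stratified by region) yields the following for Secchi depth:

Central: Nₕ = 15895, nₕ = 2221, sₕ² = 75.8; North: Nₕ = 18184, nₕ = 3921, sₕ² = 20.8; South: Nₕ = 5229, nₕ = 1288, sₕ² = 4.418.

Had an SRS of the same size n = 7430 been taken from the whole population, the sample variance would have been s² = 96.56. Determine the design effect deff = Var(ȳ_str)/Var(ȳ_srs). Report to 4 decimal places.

0.5443

Var(ȳ_str) = Σ Wₕ²(1−fₕ)sₕ²/nₕ with Wₕ = Nₕ/39308:
  Central: (15895/39308)²·(1−2221/15895)·75.8/2221 = 0.0048008138
  North: (18184/39308)²·(1−3921/18184)·20.8/3921 = 8.904405 × 10^-4
  South: (5229/39308)²·(1−1288/5229)·4.418/1288 = 4.5748097 × 10^-5
  → Var(ȳ_str) = 0.0057370024.
Var(ȳ_srs) = (1 − 7430/39308)·96.56/7430 = 0.010539465.
deff = 0.0057370024 / 0.010539465 = 0.5443.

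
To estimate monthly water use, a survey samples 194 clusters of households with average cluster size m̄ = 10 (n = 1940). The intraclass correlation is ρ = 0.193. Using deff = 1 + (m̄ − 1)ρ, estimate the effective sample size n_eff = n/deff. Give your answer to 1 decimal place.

708.8

deff = 1 + (10 − 1)·0.193 = 1 + 1.737 = 2.737.
n_eff = 1940 / 2.737 = 708.8.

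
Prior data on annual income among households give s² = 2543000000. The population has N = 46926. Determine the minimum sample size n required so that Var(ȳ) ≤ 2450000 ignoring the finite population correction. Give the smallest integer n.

Without fpc, n₀ = s²/D = 2543000000/2450000 = 1037.9592.
Rounding up, n = 1038.

1038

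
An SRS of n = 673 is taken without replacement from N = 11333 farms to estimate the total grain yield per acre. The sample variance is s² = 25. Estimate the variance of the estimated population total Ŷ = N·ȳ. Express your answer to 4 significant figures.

Var(Ŷ) = N²·Var(ȳ) = N²·(1 − n/N)·s²/n.
f = 673/11333 = 0.05938410; Var(ȳ) = 0.94061590·25/673 = 0.034941155.
Var(Ŷ) = 11333² · 0.034941155 = 4.4877332 × 10^6.

4.488 × 10^6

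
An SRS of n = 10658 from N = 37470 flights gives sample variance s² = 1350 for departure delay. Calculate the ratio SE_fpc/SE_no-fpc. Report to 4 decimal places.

f = n/N = 10658/37470 = 0.28444089.
SE_no-fpc = √(s²/n) = 0.35590085; SE_fpc = √((1−f)s²/n) = 0.30105912.
Ratio = √(1−f) = 0.84590727.

0.8459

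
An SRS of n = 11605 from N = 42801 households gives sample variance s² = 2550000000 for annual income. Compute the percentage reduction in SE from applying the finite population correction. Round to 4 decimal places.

f = n/N = 11605/42801 = 0.27113852.
SE_no-fpc = √(s²/n) = 468.75673; SE_fpc = √((1−f)s²/n) = 400.19349.
Ratio = √(1−f) = 0.85373384. Reduction = 100·(1 − 0.85373384) = 14.6266%.

14.6266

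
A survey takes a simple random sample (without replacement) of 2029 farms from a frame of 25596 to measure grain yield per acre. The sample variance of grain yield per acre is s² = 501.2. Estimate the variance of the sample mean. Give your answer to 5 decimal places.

Under SRS without replacement, Var(ȳ) = (1 − f)·s²/n with f = n/N = 2029/25596 = 0.07927020.
Var(ȳ) = (1 − 0.07927020)·501.2/2029 = 0.92072980·0.24701824 = 0.22743705.

0.22744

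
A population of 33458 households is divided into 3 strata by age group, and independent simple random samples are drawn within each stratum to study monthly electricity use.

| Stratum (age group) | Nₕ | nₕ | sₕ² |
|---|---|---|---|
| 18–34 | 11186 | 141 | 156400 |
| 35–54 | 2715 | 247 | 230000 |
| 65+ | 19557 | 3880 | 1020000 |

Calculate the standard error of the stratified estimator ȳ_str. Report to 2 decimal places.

Var(ȳ_str) = Σₕ Wₕ²(1 − fₕ)sₕ²/nₕ with Wₕ = Nₕ/N, N = 33458.
18–34: Wₕ = 0.33432961; term = 0.33432961²·(1 − 0.01260504)·156400/141 = 122.42165.
35–54: Wₕ = 0.08114651; term = 0.08114651²·(1 − 0.09097606)·230000/247 = 5.5737299.
65+: Wₕ = 0.58452388; term = 0.58452388²·(1 − 0.19839444)·1020000/3880 = 72.000197.
Sum = 199.99558.
SE = √(199.99558) = 14.14.

14.14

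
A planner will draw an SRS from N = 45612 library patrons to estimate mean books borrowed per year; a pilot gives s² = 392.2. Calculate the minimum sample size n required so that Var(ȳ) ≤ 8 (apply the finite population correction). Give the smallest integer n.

Without fpc, n₀ = s²/D = 392.2/8 = 49.0250.
With fpc, (1 − n/N)·s²/n ≤ D requires n ≥ n₀/(1 + n₀/N) = 49.0250/(1 + 49.0250/45612) = 48.9724.
Rounding up, n = 49.

49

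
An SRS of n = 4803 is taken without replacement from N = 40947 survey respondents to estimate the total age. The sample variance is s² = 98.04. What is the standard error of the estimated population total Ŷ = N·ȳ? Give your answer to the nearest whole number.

5496

Var(Ŷ) = N²·Var(ȳ) = N²·(1 − n/N)·s²/n.
f = 4803/40947 = 0.11729797; Var(ȳ) = 0.88270203·98.04/4803 = 0.018017928.
Var(Ŷ) = 40947² · 0.018017928 = 3.0209882 × 10^7.
SE(Ŷ) = √(3.0209882 × 10^7) = 5496.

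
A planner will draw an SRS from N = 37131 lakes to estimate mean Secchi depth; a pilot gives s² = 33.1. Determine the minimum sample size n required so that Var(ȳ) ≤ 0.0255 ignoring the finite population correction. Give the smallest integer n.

Without fpc, n₀ = s²/D = 33.1/0.0255 = 1298.0392.
Rounding up, n = 1299.

1299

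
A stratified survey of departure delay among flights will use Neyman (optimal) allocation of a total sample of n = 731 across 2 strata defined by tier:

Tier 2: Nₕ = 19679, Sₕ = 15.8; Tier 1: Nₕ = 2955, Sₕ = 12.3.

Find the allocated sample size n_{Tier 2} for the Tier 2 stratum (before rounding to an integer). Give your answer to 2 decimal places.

Neyman allocation: nₕ = n·NₕSₕ / Σⱼ NⱼSⱼ.
Σ NⱼSⱼ = 19679·15.8 + 2955·12.3 = 347274.7.
n_{Tier 2} = 731·19679·15.8 / 347274.7 = 654.49.

654.49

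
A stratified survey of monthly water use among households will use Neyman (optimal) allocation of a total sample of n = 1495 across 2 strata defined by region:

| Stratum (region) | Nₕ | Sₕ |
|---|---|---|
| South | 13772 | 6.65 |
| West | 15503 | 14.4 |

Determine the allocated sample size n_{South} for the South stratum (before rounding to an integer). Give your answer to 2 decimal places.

434.90

Neyman allocation: nₕ = n·NₕSₕ / Σⱼ NⱼSⱼ.
Σ NⱼSⱼ = 13772·6.65 + 15503·14.4 = 314827.
n_{South} = 1495·13772·6.65 / 314827 = 434.90.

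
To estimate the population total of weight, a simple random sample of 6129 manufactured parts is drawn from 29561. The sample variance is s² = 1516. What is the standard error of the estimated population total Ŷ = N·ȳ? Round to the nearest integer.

Var(Ŷ) = N²·Var(ȳ) = N²·(1 − n/N)·s²/n.
f = 6129/29561 = 0.20733399; Var(ȳ) = 0.79266601·1516/6129 = 0.19606488.
Var(Ŷ) = 29561² · 0.19606488 = 1.7133183 × 10^8.
SE(Ŷ) = √(1.7133183 × 10^8) = 13089.

13089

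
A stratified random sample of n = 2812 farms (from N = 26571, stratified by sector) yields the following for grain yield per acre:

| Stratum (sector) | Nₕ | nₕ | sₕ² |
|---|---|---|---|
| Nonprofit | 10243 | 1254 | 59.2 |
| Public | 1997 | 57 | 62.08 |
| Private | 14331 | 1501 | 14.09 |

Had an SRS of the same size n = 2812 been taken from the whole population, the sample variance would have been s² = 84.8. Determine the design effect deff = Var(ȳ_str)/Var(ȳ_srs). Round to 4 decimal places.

Var(ȳ_str) = Σ Wₕ²(1−fₕ)sₕ²/nₕ with Wₕ = Nₕ/26571:
  Nonprofit: (10243/26571)²·(1−1254/10243)·59.2/1254 = 0.0061566849
  Public: (1997/26571)²·(1−57/1997)·62.08/57 = 0.0059764164
  Private: (14331/26571)²·(1−1501/14331)·14.09/1501 = 0.0024446554
  → Var(ȳ_str) = 0.014577757.
Var(ȳ_srs) = (1 − 2812/26571)·84.8/2812 = 0.026965023.
deff = 0.014577757 / 0.026965023 = 0.5406.

0.5406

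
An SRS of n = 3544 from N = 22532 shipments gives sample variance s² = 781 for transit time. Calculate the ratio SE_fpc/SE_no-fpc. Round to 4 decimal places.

f = n/N = 3544/22532 = 0.15728741.
SE_no-fpc = √(s²/n) = 0.46943845; SE_fpc = √((1−f)s²/n) = 0.43094158.
Ratio = √(1−f) = 0.91799378.

0.9180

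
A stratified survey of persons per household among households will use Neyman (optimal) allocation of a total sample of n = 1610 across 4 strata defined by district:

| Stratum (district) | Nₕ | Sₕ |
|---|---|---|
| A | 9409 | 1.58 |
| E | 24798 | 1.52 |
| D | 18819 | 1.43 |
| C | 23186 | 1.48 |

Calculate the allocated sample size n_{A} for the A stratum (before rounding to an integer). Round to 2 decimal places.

Neyman allocation: nₕ = n·NₕSₕ / Σⱼ NⱼSⱼ.
Σ NⱼSⱼ = 9409·1.58 + 24798·1.52 + 18819·1.43 + 23186·1.48 = 113785.63.
n_{A} = 1610·9409·1.58 / 113785.63 = 210.35.

210.35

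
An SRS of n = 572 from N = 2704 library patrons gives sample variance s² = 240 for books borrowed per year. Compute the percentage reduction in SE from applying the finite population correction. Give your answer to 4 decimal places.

f = n/N = 572/2704 = 0.21153846.
SE_no-fpc = √(s²/n) = 0.64775028; SE_fpc = √((1−f)s²/n) = 0.57517217.
Ratio = √(1−f) = 0.88795357. Reduction = 100·(1 − 0.88795357) = 11.2046%.

11.2046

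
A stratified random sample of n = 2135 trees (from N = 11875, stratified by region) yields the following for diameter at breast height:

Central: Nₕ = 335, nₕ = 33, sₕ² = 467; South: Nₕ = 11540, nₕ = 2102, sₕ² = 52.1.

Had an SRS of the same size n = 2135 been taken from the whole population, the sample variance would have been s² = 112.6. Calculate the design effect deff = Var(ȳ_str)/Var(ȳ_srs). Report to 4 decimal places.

Var(ȳ_str) = Σ Wₕ²(1−fₕ)sₕ²/nₕ with Wₕ = Nₕ/11875:
  Central: (335/11875)²·(1−33/335)·467/33 = 0.010152838
  South: (11540/11875)²·(1−2102/11540)·52.1/2102 = 0.019143598
  → Var(ȳ_str) = 0.029296436.
Var(ȳ_srs) = (1 − 2135/11875)·112.6/2135 = 0.043257942.
deff = 0.029296436 / 0.043257942 = 0.6772.

0.6772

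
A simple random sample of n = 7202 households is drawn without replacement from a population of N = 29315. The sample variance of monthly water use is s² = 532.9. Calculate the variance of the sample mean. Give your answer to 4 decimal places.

0.0558

Under SRS without replacement, Var(ȳ) = (1 − f)·s²/n with f = n/N = 7202/29315 = 0.24567627.
Var(ȳ) = (1 − 0.24567627)·532.9/7202 = 0.75432373·0.073993335 = 0.055814928.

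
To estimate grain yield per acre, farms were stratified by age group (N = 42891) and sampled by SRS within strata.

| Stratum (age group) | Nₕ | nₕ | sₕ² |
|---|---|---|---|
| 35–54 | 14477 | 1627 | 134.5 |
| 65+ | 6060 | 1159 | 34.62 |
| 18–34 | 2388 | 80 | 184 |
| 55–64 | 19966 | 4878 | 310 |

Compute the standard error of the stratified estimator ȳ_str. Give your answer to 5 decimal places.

0.16168

Var(ȳ_str) = Σₕ Wₕ²(1 − fₕ)sₕ²/nₕ with Wₕ = Nₕ/N, N = 42891.
35–54: Wₕ = 0.33753002; term = 0.33753002²·(1 − 0.11238516)·134.5/1627 = 0.0083595729.
65+: Wₕ = 0.14128838; term = 0.14128838²·(1 − 0.19125413)·34.62/1159 = 4.8224597 × 10^-4.
18–34: Wₕ = 0.05567602; term = 0.05567602²·(1 − 0.03350084)·184/80 = 0.0068907361.
55–64: Wₕ = 0.46550558; term = 0.46550558²·(1 − 0.24431534)·310/4878 = 0.010406634.
Sum = 0.026139189.
SE = √(0.026139189) = 0.16168.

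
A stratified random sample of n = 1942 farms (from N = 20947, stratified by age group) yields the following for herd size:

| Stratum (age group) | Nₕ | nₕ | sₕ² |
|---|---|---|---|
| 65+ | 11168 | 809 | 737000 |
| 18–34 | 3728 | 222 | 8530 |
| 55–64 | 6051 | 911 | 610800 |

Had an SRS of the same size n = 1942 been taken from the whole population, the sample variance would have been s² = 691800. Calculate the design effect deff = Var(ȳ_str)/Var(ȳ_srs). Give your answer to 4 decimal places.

0.8938

Var(ȳ_str) = Σ Wₕ²(1−fₕ)sₕ²/nₕ with Wₕ = Nₕ/20947:
  65+: (11168/20947)²·(1−809/11168)·737000/809 = 240.19753
  18–34: (3728/20947)²·(1−222/3728)·8530/222 = 1.1445643
  55–64: (6051/20947)²·(1−911/6051)·610800/911 = 47.525562
  → Var(ȳ_str) = 288.86766.
Var(ȳ_srs) = (1 − 1942/20947)·691800/1942 = 323.20448.
deff = 288.86766 / 323.20448 = 0.8938.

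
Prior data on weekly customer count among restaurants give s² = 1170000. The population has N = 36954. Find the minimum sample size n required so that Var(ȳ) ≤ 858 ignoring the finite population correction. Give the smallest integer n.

Without fpc, n₀ = s²/D = 1170000/858 = 1363.6364.
Rounding up, n = 1364.

1364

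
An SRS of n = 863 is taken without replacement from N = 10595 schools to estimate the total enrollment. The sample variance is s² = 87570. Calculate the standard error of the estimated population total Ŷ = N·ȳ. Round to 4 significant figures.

Var(Ŷ) = N²·Var(ȳ) = N²·(1 − n/N)·s²/n.
f = 863/10595 = 0.08145352; Var(ȳ) = 0.91854648·87570/863 = 93.206391.
Var(Ŷ) = 10595² · 93.206391 = 1.0462793 × 10^10.
SE(Ŷ) = √(1.0462793 × 10^10) = 102300.

102300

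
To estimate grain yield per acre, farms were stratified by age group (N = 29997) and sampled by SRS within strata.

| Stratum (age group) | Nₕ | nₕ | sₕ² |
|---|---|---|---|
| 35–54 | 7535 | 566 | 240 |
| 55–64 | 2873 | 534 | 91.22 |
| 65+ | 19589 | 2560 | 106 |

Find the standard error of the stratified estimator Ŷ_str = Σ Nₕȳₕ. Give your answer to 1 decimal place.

6101.4

Var(Ŷ_str) = Σₕ Nₕ²(1 − fₕ)sₕ²/nₕ.
35–54: 7535²·(1 − 566/7535)·240/566 = 2.2266324 × 10^7.
55–64: 2873²·(1 − 534/2873)·91.22/534 = 1.147928 × 10^6.
65+: 19589²·(1 − 2560/19589)·106/2560 = 1.3812342 × 10^7.
Sum = 3.7226594 × 10^7.
SE = √(3.7226594 × 10^7) = 6101.4.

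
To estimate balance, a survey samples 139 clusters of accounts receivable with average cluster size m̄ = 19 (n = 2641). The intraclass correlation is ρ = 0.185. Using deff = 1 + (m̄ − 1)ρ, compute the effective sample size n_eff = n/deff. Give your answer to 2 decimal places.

deff = 1 + (19 − 1)·0.185 = 1 + 3.33 = 4.33.
n_eff = 2641 / 4.33 = 609.93.

609.93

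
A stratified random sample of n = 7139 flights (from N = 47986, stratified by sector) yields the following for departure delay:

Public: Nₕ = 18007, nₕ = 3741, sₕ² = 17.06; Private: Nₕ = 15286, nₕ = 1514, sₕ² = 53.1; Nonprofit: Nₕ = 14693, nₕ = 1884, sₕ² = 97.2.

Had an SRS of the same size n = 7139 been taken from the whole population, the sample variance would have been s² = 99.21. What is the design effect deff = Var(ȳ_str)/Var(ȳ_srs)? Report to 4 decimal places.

0.6705

Var(ȳ_str) = Σ Wₕ²(1−fₕ)sₕ²/nₕ with Wₕ = Nₕ/47986:
  Public: (18007/47986)²·(1−3741/18007)·17.06/3741 = 5.0875162 × 10^-4
  Private: (15286/47986)²·(1−1514/15286)·53.1/1514 = 0.0032064939
  Nonprofit: (14693/47986)²·(1−1884/14693)·97.2/1884 = 0.00421679
  → Var(ȳ_str) = 0.0079320355.
Var(ȳ_srs) = (1 − 7139/47986)·99.21/7139 = 0.011829426.
deff = 0.0079320355 / 0.011829426 = 0.6705.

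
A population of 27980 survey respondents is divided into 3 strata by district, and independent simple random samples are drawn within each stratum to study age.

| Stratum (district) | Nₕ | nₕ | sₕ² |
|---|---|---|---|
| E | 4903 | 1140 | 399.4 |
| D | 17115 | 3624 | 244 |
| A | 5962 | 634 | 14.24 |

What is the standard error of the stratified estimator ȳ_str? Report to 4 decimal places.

0.1704

Var(ȳ_str) = Σₕ Wₕ²(1 − fₕ)sₕ²/nₕ with Wₕ = Nₕ/N, N = 27980.
E: Wₕ = 0.17523231; term = 0.17523231²·(1 − 0.23251071)·399.4/1140 = 0.0082566505.
D: Wₕ = 0.61168692; term = 0.61168692²·(1 − 0.21174408)·244/3624 = 0.019857623.
A: Wₕ = 0.21308077; term = 0.21308077²·(1 − 0.10634015)·14.24/634 = 9.1134224 × 10^-4.
Sum = 0.029025616.
SE = √(0.029025616) = 0.1704.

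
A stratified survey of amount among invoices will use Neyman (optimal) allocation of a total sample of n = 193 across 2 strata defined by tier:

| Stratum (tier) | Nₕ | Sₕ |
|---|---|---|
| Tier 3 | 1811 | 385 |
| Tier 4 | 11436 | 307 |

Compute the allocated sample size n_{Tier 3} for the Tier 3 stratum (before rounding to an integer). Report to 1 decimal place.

32.0

Neyman allocation: nₕ = n·NₕSₕ / Σⱼ NⱼSⱼ.
Σ NⱼSⱼ = 1811·385 + 11436·307 = 4.208087 × 10^6.
n_{Tier 3} = 193·1811·385 / (4.208087 × 10^6) = 32.0.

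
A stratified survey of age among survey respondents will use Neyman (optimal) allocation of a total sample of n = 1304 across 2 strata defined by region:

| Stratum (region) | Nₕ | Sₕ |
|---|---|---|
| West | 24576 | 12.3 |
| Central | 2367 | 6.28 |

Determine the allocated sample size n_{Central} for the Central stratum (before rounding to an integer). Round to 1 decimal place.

Neyman allocation: nₕ = n·NₕSₕ / Σⱼ NⱼSⱼ.
Σ NⱼSⱼ = 24576·12.3 + 2367·6.28 = 317149.56.
n_{Central} = 1304·2367·6.28 / 317149.56 = 61.1.

61.1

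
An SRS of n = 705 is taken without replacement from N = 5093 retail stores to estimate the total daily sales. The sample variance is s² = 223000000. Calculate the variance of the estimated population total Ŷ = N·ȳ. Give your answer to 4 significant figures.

Var(Ŷ) = N²·Var(ȳ) = N²·(1 − n/N)·s²/n.
f = 705/5093 = 0.13842529; Var(ȳ) = 0.86157471·223000000/705 = 272526.47.
Var(Ŷ) = 5093² · 272526.47 = 7.0689684 × 10^12.

7.069 × 10^12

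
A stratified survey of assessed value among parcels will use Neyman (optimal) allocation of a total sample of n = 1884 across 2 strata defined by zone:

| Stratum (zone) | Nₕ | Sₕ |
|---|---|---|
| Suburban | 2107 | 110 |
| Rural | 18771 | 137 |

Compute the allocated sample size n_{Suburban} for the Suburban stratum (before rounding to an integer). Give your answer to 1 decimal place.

Neyman allocation: nₕ = n·NₕSₕ / Σⱼ NⱼSⱼ.
Σ NⱼSⱼ = 2107·110 + 18771·137 = 2.803397 × 10^6.
n_{Suburban} = 1884·2107·110 / (2.803397 × 10^6) = 155.8.

155.8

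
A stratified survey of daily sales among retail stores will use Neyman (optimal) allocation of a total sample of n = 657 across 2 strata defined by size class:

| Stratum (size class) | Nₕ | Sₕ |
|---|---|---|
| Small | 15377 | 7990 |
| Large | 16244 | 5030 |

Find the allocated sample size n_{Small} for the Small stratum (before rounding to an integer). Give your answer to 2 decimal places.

Neyman allocation: nₕ = n·NₕSₕ / Σⱼ NⱼSⱼ.
Σ NⱼSⱼ = 15377·7990 + 16244·5030 = 2.0456955 × 10^8.
n_{Small} = 657·15377·7990 / (2.0456955 × 10^8) = 394.59.

394.59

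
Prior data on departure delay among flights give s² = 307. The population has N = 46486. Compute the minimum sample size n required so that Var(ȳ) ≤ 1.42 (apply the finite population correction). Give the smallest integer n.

216

Without fpc, n₀ = s²/D = 307/1.42 = 216.1972.
With fpc, (1 − n/N)·s²/n ≤ D requires n ≥ n₀/(1 + n₀/N) = 216.1972/(1 + 216.1972/46486) = 215.1964.
Rounding up, n = 216.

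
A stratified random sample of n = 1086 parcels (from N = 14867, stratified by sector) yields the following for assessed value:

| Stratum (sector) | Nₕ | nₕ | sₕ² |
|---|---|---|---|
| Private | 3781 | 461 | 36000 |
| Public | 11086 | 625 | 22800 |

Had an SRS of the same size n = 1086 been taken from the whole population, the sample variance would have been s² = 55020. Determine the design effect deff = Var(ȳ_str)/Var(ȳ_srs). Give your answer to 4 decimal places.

0.5020

Var(ȳ_str) = Σ Wₕ²(1−fₕ)sₕ²/nₕ with Wₕ = Nₕ/14867:
  Private: (3781/14867)²·(1−461/3781)·36000/461 = 4.4350616
  Public: (11086/14867)²·(1−625/11086)·22800/625 = 19.14063
  → Var(ȳ_str) = 23.575692.
Var(ȳ_srs) = (1 − 1086/14867)·55020/1086 = 46.96217.
deff = 23.575692 / 46.96217 = 0.5020.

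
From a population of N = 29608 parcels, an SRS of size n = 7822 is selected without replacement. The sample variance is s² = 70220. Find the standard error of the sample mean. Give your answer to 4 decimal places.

2.5701

Under SRS without replacement, Var(ȳ) = (1 − f)·s²/n with f = n/N = 7822/29608 = 0.26418536.
Var(ȳ) = (1 − 0.26418536)·70220/7822 = 0.73581464·8.9772437 = 6.6055874.
SE(ȳ) = √(6.6055874) = 2.5701.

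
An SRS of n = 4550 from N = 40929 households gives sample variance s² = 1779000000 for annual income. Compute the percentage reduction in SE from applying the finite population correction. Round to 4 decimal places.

f = n/N = 4550/40929 = 0.11116812.
SE_no-fpc = √(s²/n) = 625.29114; SE_fpc = √((1−f)s²/n) = 589.51124.
Ratio = √(1−f) = 0.94277881. Reduction = 100·(1 − 0.94277881) = 5.7221%.

5.7221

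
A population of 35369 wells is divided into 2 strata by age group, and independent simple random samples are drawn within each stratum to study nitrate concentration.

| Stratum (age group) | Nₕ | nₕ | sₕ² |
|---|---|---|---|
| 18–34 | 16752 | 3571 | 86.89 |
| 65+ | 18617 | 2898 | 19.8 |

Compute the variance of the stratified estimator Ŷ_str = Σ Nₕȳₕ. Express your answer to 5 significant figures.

7.3721 × 10^6

Var(Ŷ_str) = Σₕ Nₕ²(1 − fₕ)sₕ²/nₕ.
18–34: 16752²·(1 − 3571/16752)·86.89/3571 = 5.3727294 × 10^6.
65+: 18617²·(1 − 2898/18617)·19.8/2898 = 1.999408 × 10^6.
Sum = 7.3721374 × 10^6.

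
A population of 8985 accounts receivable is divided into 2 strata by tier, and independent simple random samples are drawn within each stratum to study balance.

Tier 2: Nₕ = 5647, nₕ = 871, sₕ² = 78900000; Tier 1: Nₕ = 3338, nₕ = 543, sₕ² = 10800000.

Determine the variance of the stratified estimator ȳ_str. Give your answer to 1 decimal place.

32561.1

Var(ȳ_str) = Σₕ Wₕ²(1 − fₕ)sₕ²/nₕ with Wₕ = Nₕ/N, N = 8985.
Tier 2: Wₕ = 0.62849193; term = 0.62849193²·(1 − 0.15424119)·78900000/871 = 30262.499.
Tier 1: Wₕ = 0.37150807; term = 0.37150807²·(1 − 0.16267226)·10800000/543 = 2298.5603.
Sum = 32561.059.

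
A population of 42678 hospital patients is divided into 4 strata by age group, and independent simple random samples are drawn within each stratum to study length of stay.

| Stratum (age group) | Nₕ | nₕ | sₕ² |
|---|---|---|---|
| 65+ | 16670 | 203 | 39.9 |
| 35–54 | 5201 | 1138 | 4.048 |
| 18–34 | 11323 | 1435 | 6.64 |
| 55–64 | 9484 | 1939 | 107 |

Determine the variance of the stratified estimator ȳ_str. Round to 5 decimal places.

0.03212

Var(ȳ_str) = Σₕ Wₕ²(1 − fₕ)sₕ²/nₕ with Wₕ = Nₕ/N, N = 42678.
65+: Wₕ = 0.39059937; term = 0.39059937²·(1 − 0.01217756)·39.9/203 = 0.029622303.
35–54: Wₕ = 0.12186607; term = 0.12186607²·(1 − 0.21880408)·4.048/1138 = 4.1268986 × 10^-5.
18–34: Wₕ = 0.26531234; term = 0.26531234²·(1 − 0.12673320)·6.64/1435 = 2.8443172 × 10^-4.
55–64: Wₕ = 0.22222222; term = 0.22222222²·(1 − 0.20444960)·107/1939 = 0.0021679469.
Sum = 0.032115951.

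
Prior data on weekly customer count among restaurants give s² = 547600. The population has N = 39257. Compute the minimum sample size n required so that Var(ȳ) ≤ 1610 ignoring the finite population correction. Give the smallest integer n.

341

Without fpc, n₀ = s²/D = 547600/1610 = 340.1242.
Rounding up, n = 341.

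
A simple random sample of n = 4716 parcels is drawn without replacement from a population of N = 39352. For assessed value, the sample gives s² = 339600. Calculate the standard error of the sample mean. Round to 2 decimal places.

7.96

Under SRS without replacement, Var(ȳ) = (1 − f)·s²/n with f = n/N = 4716/39352 = 0.11984143.
Var(ȳ) = (1 − 0.11984143)·339600/4716 = 0.88015857·72.010178 = 63.380375.
SE(ȳ) = √(63.380375) = 7.96.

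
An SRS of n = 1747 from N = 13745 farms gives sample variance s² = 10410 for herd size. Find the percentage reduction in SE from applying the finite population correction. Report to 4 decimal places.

f = n/N = 1747/13745 = 0.12710076.
SE_no-fpc = √(s²/n) = 2.4410626; SE_fpc = √((1−f)s²/n) = 2.2806622.
Ratio = √(1−f) = 0.93429077. Reduction = 100·(1 − 0.93429077) = 6.5709%.

6.5709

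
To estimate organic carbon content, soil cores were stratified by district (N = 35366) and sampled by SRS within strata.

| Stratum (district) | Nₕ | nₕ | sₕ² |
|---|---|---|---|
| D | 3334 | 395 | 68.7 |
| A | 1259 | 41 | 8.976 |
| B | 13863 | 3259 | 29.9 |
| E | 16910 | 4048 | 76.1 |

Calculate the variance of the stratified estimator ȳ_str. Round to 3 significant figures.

0.00598

Var(ȳ_str) = Σₕ Wₕ²(1 − fₕ)sₕ²/nₕ with Wₕ = Nₕ/N, N = 35366.
D: Wₕ = 0.09427133; term = 0.09427133²·(1 − 0.11847630)·68.7/395 = 0.0013625515.
A: Wₕ = 0.03559916; term = 0.03559916²·(1 − 0.03256553)·8.976/41 = 2.6841088 × 10^-4.
B: Wₕ = 0.39198665; term = 0.39198665²·(1 − 0.23508620)·29.9/3259 = 0.0010783057.
E: Wₕ = 0.47814285; term = 0.47814285²·(1 − 0.23938498)·76.1/4048 = 0.0032690712.
Sum = 0.0059783393.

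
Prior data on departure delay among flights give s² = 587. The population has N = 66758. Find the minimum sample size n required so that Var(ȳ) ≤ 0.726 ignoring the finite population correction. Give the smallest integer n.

Without fpc, n₀ = s²/D = 587/0.726 = 808.5399.
Rounding up, n = 809.

809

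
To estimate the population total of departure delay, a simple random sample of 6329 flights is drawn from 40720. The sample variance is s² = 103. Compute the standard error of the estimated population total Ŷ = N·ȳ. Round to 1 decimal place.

Var(Ŷ) = N²·Var(ȳ) = N²·(1 − n/N)·s²/n.
f = 6329/40720 = 0.15542731; Var(ȳ) = 0.84457269·103/6329 = 0.013744823.
Var(Ŷ) = 40720² · 0.013744823 = 2.2790544 × 10^7.
SE(Ŷ) = √(2.2790544 × 10^7) = 4773.9.

4773.9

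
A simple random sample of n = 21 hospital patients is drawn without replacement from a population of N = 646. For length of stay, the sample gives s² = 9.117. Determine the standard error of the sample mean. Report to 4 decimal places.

Under SRS without replacement, Var(ȳ) = (1 − f)·s²/n with f = n/N = 21/646 = 0.03250774.
Var(ȳ) = (1 − 0.03250774)·9.117/21 = 0.96749226·0.43414286 = 0.42002985.
SE(ȳ) = √(0.42002985) = 0.6481.

0.6481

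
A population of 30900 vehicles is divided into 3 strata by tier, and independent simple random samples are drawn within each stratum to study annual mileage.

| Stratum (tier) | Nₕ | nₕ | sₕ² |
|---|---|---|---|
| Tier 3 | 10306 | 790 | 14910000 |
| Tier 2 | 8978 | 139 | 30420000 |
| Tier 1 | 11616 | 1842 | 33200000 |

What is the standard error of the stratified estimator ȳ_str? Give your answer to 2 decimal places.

Var(ȳ_str) = Σₕ Wₕ²(1 − fₕ)sₕ²/nₕ with Wₕ = Nₕ/N, N = 30900.
Tier 3: Wₕ = 0.33352751; term = 0.33352751²·(1 − 0.07665438)·14910000/790 = 1938.5552.
Tier 2: Wₕ = 0.29055016; term = 0.29055016²·(1 − 0.01548229)·30420000/139 = 18189.057.
Tier 1: Wₕ = 0.37592233; term = 0.37592233²·(1 − 0.15857438)·33200000/1842 = 2143.1888.
Sum = 22270.801.
SE = √(22270.801) = 149.23.

149.23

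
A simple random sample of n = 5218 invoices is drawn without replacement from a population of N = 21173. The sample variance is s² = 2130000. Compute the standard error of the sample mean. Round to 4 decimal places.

17.5386

Under SRS without replacement, Var(ȳ) = (1 − f)·s²/n with f = n/N = 5218/21173 = 0.24644595.
Var(ȳ) = (1 − 0.24644595)·2130000/5218 = 0.75355405·408.20238 = 307.60256.
SE(ȳ) = √(307.60256) = 17.5386.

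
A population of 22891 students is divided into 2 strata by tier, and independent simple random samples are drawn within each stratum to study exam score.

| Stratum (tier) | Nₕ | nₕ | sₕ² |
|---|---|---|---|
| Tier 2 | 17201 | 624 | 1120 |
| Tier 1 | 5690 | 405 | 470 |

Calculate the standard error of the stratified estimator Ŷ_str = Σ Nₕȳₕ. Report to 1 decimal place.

23381.4

Var(Ŷ_str) = Σₕ Nₕ²(1 − fₕ)sₕ²/nₕ.
Tier 2: 17201²·(1 − 624/17201)·1120/624 = 5.117915 × 10^8.
Tier 1: 5690²·(1 − 405/5690)·470/405 = 3.4897964 × 10^7.
Sum = 5.4668946 × 10^8.
SE = √(5.4668946 × 10^8) = 23381.4.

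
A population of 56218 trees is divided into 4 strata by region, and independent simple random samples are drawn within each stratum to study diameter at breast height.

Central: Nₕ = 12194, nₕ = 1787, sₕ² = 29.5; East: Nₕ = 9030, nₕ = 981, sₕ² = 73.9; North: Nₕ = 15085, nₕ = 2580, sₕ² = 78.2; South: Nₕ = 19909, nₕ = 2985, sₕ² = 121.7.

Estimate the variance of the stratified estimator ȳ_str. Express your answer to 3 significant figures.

0.00855

Var(ȳ_str) = Σₕ Wₕ²(1 − fₕ)sₕ²/nₕ with Wₕ = Nₕ/N, N = 56218.
Central: Wₕ = 0.21690562; term = 0.21690562²·(1 − 0.14654748)·29.5/1787 = 6.6285483 × 10^-4.
East: Wₕ = 0.16062471; term = 0.16062471²·(1 − 0.10863787)·73.9/981 = 0.0017324245.
North: Wₕ = 0.26833043; term = 0.26833043²·(1 − 0.17103083)·78.2/2580 = 0.0018091113.
South: Wₕ = 0.35413924; term = 0.35413924²·(1 − 0.14993219)·121.7/2985 = 0.0043465825.
Sum = 0.0085509731.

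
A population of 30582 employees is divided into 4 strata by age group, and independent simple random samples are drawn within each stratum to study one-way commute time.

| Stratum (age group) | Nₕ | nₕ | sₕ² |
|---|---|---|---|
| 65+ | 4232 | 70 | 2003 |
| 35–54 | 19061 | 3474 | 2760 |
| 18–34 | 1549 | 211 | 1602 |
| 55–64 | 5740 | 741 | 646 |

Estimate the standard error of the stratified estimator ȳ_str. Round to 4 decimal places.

Var(ȳ_str) = Σₕ Wₕ²(1 − fₕ)sₕ²/nₕ with Wₕ = Nₕ/N, N = 30582.
65+: Wₕ = 0.13838205; term = 0.13838205²·(1 − 0.01654064)·2003/70 = 0.53888845.
35–54: Wₕ = 0.62327513; term = 0.62327513²·(1 − 0.18225696)·2760/3474 = 0.25238045.
18–34: Wₕ = 0.05065071; term = 0.05065071²·(1 − 0.13621691)·1602/211 = 0.016825029.
55–64: Wₕ = 0.18769211; term = 0.18769211²·(1 − 0.12909408)·646/741 = 0.026747154.
Sum = 0.83484108.
SE = √(0.83484108) = 0.9137.

0.9137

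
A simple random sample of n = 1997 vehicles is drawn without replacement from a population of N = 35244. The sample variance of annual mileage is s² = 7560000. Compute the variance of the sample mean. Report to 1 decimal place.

Under SRS without replacement, Var(ȳ) = (1 − f)·s²/n with f = n/N = 1997/35244 = 0.05666213.
Var(ȳ) = (1 − 0.05666213)·7560000/1997 = 0.94333787·3785.6785 = 3571.1739.

3571.2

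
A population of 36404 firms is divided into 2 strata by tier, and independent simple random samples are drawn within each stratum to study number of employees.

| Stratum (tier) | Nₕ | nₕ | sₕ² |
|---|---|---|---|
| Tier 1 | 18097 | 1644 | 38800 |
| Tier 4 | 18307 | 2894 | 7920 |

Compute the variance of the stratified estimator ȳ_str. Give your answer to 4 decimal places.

5.8852

Var(ȳ_str) = Σₕ Wₕ²(1 − fₕ)sₕ²/nₕ with Wₕ = Nₕ/N, N = 36404.
Tier 1: Wₕ = 0.49711570; term = 0.49711570²·(1 − 0.09084379)·38800/1644 = 5.3025331.
Tier 4: Wₕ = 0.50288430; term = 0.50288430²·(1 − 0.15808161)·7920/2894 = 0.58268361.
Sum = 5.8852167.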